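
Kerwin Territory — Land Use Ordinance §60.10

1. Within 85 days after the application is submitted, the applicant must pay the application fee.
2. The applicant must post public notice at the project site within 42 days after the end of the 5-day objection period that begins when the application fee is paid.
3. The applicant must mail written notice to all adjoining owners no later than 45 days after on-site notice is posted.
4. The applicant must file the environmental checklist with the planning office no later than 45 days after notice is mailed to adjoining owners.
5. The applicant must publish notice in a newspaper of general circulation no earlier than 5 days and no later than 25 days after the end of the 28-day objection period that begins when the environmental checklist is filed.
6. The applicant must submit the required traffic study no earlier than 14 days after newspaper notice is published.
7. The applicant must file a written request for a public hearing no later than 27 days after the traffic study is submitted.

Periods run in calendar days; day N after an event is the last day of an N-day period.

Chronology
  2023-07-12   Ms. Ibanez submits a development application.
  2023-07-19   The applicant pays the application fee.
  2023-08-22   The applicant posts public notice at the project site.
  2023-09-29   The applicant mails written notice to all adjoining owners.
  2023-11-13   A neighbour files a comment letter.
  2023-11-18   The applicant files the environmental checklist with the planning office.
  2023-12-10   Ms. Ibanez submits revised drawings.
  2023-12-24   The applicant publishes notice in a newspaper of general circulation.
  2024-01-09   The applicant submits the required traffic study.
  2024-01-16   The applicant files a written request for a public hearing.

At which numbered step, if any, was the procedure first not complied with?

(1) due by 2023-07-12 + 85 days = 2023-10-05; 2023-07-19 is within that limit.
(2) due by 2023-07-24 + 42 days = 2023-09-04; completed 2023-08-22, before the deadline.
(3) due by 2023-08-22 + 45 days = 2023-10-06; done 2023-09-29 — timely.
(4) due by 2023-09-29 + 45 days = 2023-11-13; 2023-11-18 misses that deadline by 5 days.

Step 4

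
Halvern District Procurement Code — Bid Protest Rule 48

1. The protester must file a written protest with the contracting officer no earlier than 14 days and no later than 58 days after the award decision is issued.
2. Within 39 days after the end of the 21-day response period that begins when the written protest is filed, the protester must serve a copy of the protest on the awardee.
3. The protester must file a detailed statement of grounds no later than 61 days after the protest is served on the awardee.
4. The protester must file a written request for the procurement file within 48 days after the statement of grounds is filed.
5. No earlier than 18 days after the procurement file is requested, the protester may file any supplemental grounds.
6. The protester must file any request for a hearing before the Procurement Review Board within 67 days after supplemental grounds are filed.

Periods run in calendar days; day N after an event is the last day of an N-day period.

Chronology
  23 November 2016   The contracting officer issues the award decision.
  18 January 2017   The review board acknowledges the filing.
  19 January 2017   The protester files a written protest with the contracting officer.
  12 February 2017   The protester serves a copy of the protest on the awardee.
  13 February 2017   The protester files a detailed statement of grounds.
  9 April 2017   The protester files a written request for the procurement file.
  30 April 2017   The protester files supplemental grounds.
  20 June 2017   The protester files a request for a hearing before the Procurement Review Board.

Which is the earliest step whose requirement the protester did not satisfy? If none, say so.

Step 4

Step 1 — 14 and 58 days from 23 November 2016 (when the award decision is issued) are 7 December 2016 and 20 January 2017 respectively; done 19 January 2017, which is between those dates.
Step 2 — counting 39 days from 9 February 2017 (end of the 21-day response period, which began when the written protest is filed on 19 January 2017) gives a deadline of 20 March 2017; 12 February 2017 is within that limit.
Step 3 — counting 61 days from 12 February 2017 (when the protest is served on the awardee) gives a deadline of 14 April 2017; 13 February 2017 is within that limit.
Step 4 — counting 48 days from 13 February 2017 (when the statement of grounds is filed) gives a deadline of 2 April 2017; 9 April 2017 misses that deadline by 7 days.
Later steps need not be reached.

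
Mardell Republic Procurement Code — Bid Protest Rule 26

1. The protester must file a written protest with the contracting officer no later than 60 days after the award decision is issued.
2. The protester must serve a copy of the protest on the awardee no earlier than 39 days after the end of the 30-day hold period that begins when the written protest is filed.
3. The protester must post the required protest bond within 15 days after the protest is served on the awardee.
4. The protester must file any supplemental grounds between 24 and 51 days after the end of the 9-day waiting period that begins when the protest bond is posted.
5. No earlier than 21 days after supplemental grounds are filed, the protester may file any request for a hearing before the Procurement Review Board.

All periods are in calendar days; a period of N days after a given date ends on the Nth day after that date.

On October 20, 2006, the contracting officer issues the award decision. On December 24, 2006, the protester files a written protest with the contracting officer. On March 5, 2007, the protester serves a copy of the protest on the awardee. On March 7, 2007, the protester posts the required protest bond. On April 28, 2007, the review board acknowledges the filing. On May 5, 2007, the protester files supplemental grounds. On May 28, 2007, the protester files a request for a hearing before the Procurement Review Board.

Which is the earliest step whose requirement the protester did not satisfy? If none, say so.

Step 1 — counting 60 days from October 20, 2006 (when the award decision is issued) gives a deadline of December 19, 2006; not done until December 24, 2006, 5 days after the deadline.

Step 1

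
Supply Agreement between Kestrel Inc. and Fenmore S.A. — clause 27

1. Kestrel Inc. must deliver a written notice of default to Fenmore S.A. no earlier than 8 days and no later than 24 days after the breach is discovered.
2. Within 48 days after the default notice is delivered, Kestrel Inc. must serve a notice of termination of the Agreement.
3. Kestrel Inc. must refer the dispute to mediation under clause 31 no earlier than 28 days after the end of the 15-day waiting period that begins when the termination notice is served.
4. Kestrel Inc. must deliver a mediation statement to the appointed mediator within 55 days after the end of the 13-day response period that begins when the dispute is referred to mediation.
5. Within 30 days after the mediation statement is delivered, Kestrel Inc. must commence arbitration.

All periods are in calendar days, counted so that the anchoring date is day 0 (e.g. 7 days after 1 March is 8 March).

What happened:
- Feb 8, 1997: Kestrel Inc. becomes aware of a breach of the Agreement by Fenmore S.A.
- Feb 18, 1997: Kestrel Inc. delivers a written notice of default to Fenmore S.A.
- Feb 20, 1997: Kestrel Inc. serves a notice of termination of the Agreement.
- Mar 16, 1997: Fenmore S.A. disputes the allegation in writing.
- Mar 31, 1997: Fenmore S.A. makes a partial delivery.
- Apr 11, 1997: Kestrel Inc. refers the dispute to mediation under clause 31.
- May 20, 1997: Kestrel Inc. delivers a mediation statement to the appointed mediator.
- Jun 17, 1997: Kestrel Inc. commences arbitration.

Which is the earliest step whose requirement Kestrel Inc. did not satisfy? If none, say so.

(1) the permitted window runs from Feb 8, 1997 + 8 = Feb 16, 1997 to Feb 8, 1997 + 24 = Mar 4, 1997; Feb 18, 1997 falls inside that range.
(2) due by Feb 18, 1997 + 48 days = Apr 7, 1997; completed Feb 20, 1997, before the deadline.
(3) permitted from Mar 7, 1997 + 28 days = Apr 4, 1997 onward; done Apr 11, 1997 — permitted.
(4) due by Apr 24, 1997 + 55 days = Jun 18, 1997; done May 20, 1997 — timely.
(5) due by May 20, 1997 + 30 days = Jun 19, 1997; Jun 17, 1997 is within that limit.

None — every step was satisfied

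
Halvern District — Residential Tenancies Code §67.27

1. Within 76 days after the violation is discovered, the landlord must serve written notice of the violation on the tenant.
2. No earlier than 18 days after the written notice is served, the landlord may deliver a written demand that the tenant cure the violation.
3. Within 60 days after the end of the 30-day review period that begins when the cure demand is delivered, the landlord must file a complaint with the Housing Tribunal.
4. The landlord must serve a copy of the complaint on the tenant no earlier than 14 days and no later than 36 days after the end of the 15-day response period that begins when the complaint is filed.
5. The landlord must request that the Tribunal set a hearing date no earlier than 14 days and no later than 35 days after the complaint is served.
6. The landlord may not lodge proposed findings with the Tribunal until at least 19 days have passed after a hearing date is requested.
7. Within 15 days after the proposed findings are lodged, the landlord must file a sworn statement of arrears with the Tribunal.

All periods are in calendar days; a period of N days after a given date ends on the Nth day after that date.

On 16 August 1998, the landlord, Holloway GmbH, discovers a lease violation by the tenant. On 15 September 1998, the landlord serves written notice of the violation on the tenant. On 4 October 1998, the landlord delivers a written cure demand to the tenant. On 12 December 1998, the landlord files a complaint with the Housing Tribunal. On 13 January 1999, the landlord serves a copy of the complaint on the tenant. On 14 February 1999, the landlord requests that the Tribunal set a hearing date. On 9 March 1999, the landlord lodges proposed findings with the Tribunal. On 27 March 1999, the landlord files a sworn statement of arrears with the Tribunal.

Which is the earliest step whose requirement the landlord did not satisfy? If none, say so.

(1) due by 16 August 1998 + 76 days = 31 October 1998; 15 September 1998 is within that limit.
(2) permitted from 15 September 1998 + 18 days = 3 October 1998 onward; 4 October 1998 is on or after that date.
(3) due by 3 November 1998 + 60 days = 2 January 1999; 12 December 1998 is within that limit.
(4) the permitted window runs from 27 December 1998 + 14 = 10 January 1999 to 27 December 1998 + 36 = 1 February 1999; 13 January 1999 falls inside that range.
(5) the permitted window runs from 13 January 1999 + 14 = 27 January 1999 to 13 January 1999 + 35 = 17 February 1999; done 14 February 1999, which is between those dates.
(6) permitted from 14 February 1999 + 19 days = 5 March 1999 onward; done 9 March 1999 — permitted.
(7) due by 9 March 1999 + 15 days = 24 March 1999; 27 March 1999 misses that deadline by 3 days.

Step 7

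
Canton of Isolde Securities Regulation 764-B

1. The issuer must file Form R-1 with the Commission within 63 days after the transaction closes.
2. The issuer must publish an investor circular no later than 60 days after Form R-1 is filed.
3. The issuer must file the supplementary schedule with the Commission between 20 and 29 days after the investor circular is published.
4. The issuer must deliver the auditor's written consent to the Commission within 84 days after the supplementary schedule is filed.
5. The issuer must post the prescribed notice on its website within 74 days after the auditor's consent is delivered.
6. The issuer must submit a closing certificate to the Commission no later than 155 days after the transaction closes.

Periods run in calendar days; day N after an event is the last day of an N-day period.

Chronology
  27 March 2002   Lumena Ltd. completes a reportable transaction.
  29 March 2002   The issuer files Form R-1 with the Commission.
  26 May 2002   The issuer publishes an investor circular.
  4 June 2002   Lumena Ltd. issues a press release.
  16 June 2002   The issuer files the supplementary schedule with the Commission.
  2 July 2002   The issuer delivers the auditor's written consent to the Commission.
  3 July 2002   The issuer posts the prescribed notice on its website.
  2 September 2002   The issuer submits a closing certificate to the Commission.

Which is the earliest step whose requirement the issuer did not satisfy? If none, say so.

Step 6

Step 1: 63 days after 27 March 2002 (when the transaction closes) is 29 May 2002; 29 March 2002 is within that limit.
Step 2: 60 days after 29 March 2002 (when Form R-1 is filed) is 28 May 2002; done 26 May 2002 — timely.
Step 3: the window is 20–29 days after 26 May 2002 (when the investor circular is published), so 15 June 2002 through 24 June 2002; done 16 June 2002 — within the window.
Step 4: 84 days after 16 June 2002 (when the supplementary schedule is filed) is 8 September 2002; done 2 July 2002 — timely.
Step 5: 74 days after 2 July 2002 (when the auditor's consent is delivered) is 14 September 2002; done 3 July 2002 — timely.
Step 6: 155 days after 27 March 2002 (when the transaction closes) is 29 August 2002; done 2 September 2002 — 4 days late.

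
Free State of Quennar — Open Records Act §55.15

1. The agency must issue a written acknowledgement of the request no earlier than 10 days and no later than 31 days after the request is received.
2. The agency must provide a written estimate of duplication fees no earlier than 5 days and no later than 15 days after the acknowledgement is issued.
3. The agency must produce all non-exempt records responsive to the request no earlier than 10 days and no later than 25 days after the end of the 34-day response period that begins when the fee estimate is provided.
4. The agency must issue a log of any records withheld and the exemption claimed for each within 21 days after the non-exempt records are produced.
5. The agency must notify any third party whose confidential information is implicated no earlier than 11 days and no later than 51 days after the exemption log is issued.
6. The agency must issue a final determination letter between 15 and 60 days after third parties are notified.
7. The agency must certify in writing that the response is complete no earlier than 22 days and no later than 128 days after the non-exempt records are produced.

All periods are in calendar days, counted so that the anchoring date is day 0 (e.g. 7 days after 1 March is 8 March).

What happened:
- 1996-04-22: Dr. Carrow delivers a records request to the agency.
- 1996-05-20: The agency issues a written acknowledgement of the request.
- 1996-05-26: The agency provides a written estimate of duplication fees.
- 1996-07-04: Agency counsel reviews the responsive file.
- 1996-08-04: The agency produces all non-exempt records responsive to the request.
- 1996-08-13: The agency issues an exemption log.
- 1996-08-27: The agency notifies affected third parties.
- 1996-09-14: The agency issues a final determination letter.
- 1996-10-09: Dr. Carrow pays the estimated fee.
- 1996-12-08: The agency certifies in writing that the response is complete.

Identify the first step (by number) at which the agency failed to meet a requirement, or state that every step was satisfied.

(1) the permitted window runs from 1996-04-22 + 10 = 1996-05-02 to 1996-04-22 + 31 = 1996-05-23; 1996-05-20 falls inside that range.
(2) the permitted window runs from 1996-05-20 + 5 = 1996-05-25 to 1996-05-20 + 15 = 1996-06-04; done 1996-05-26 — within the window.
(3) the permitted window runs from 1996-06-29 + 10 = 1996-07-09 to 1996-06-29 + 25 = 1996-07-24; 1996-08-04 is 11 days past the end of the window.

Step 3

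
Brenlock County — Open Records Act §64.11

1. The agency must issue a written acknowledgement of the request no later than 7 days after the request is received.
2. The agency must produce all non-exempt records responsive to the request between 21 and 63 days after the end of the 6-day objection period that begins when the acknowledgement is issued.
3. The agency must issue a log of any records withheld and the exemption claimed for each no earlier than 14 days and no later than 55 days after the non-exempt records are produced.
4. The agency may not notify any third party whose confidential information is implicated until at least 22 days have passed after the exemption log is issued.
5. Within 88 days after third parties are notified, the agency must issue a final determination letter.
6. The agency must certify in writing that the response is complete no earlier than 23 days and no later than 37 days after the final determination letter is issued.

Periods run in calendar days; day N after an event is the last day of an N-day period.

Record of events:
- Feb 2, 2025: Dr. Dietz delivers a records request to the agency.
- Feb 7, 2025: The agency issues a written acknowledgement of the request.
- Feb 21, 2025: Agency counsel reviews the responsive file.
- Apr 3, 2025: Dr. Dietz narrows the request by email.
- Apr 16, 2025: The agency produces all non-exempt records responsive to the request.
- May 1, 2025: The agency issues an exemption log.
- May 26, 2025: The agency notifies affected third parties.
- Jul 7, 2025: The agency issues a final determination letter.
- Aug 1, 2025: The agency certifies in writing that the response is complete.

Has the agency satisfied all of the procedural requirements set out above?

Yes

Step 1 — counting 7 days from Feb 2, 2025 (when the request is received) gives a deadline of Feb 9, 2025; done Feb 7, 2025 — timely.
Step 2 — 21 and 63 days from Feb 13, 2025 (end of the 6-day objection period, which began when the acknowledgement is issued on Feb 7, 2025) are Mar 6, 2025 and Apr 17, 2025 respectively; done Apr 16, 2025, which is between those dates.
Step 3 — 14 and 55 days from Apr 16, 2025 (when the non-exempt records are produced) are Apr 30, 2025 and Jun 10, 2025 respectively; May 1, 2025 falls inside that range.
Step 4 — must wait 22 days from May 1, 2025 (when the exemption log is issued), so not before May 23, 2025; done May 26, 2025, after the minimum wait.
Step 5 — counting 88 days from May 26, 2025 (when third parties are notified) gives a deadline of Aug 22, 2025; completed Jul 7, 2025, before the deadline.
Step 6 — 23 and 37 days from Jul 7, 2025 (when the final determination letter is issued) are Jul 30, 2025 and Aug 13, 2025 respectively; done Aug 1, 2025 — within the window.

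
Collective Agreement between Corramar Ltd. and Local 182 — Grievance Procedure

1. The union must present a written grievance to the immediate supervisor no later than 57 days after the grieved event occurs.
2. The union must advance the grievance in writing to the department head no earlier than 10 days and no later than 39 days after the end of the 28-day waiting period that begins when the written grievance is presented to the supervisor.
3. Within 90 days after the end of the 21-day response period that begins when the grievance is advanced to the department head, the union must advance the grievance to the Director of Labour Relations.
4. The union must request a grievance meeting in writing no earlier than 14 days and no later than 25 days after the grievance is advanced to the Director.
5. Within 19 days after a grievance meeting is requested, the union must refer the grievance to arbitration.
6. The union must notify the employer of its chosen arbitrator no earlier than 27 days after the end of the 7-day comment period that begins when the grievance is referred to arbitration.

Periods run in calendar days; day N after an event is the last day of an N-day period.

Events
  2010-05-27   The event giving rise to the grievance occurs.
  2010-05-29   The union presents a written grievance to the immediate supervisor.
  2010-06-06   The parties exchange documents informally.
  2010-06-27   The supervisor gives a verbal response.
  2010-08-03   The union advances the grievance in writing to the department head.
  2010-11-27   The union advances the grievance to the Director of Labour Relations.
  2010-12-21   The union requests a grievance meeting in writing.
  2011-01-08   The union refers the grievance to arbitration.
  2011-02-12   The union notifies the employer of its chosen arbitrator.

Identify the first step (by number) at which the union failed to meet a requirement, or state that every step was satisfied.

Step 3

(1) due by 2010-05-27 + 57 days = 2010-07-23; done 2010-05-29 — timely.
(2) the permitted window runs from 2010-06-26 + 10 = 2010-07-06 to 2010-06-26 + 39 = 2010-08-04; 2010-08-03 falls inside that range.
(3) due by 2010-08-24 + 90 days = 2010-11-22; done 2010-11-27 — 5 days late.
The procedure was therefore not followed at step 3.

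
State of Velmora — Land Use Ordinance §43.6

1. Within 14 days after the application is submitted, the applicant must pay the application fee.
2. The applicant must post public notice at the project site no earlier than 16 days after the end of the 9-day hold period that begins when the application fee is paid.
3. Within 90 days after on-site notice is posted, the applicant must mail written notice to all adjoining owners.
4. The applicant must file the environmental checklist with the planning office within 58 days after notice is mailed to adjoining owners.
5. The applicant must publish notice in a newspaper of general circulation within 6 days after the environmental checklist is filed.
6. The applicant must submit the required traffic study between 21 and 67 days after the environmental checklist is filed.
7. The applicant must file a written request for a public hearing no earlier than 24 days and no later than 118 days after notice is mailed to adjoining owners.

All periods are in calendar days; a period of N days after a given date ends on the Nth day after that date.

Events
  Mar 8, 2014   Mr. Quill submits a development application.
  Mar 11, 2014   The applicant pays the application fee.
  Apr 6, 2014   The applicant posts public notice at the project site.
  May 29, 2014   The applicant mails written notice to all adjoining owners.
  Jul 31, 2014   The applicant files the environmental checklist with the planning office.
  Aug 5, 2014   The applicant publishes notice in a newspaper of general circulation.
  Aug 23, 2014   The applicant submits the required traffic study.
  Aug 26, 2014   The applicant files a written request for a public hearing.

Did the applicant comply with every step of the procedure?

Step 1: 14 days after Mar 8, 2014 (when the application is submitted) is Mar 22, 2014; completed Mar 11, 2014, before the deadline.
Step 2: the earliest permitted date is 16 days after Mar 20, 2014 (end of the 9-day hold period, which began when the application fee is paid on Mar 11, 2014), i.e. Apr 5, 2014; done Apr 6, 2014 — permitted.
Step 3: 90 days after Apr 6, 2014 (when on-site notice is posted) is Jul 5, 2014; completed May 29, 2014, before the deadline.
Step 4: 58 days after May 29, 2014 (when notice is mailed to adjoining owners) is Jul 26, 2014; Jul 31, 2014 misses that deadline by 5 days.
No need to go further; step 4 was not satisfied.

No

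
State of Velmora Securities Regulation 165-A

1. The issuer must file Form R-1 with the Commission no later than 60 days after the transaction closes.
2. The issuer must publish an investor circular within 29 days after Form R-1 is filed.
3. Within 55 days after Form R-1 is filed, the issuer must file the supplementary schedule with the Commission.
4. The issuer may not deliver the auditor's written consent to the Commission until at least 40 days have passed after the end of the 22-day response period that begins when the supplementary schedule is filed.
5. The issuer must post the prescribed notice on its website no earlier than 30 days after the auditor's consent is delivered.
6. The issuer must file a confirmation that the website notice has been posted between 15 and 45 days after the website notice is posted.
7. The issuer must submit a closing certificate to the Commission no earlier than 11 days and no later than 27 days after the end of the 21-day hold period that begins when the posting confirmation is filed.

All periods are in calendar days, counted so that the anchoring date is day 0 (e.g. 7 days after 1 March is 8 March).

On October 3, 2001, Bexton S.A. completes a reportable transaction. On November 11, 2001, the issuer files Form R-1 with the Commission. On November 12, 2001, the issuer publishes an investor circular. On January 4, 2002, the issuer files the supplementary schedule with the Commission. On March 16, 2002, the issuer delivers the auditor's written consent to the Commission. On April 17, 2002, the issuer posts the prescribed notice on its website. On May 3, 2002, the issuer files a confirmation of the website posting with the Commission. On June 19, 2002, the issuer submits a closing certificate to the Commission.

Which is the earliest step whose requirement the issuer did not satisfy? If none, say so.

(1) due by October 3, 2001 + 60 days = December 2, 2001; November 11, 2001 is within that limit.
(2) due by November 11, 2001 + 29 days = December 10, 2001; November 12, 2001 is within that limit.
(3) due by November 11, 2001 + 55 days = January 5, 2002; January 4, 2002 is within that limit.
(4) permitted from January 26, 2002 + 40 days = March 7, 2002 onward; done March 16, 2002 — permitted.
(5) permitted from March 16, 2002 + 30 days = April 15, 2002 onward; done April 17, 2002, after the minimum wait.
(6) the permitted window runs from April 17, 2002 + 15 = May 2, 2002 to April 17, 2002 + 45 = June 1, 2002; May 3, 2002 falls inside that range.
(7) the permitted window runs from May 24, 2002 + 11 = June 4, 2002 to May 24, 2002 + 27 = June 20, 2002; done June 19, 2002, which is between those dates.

None — every step was satisfied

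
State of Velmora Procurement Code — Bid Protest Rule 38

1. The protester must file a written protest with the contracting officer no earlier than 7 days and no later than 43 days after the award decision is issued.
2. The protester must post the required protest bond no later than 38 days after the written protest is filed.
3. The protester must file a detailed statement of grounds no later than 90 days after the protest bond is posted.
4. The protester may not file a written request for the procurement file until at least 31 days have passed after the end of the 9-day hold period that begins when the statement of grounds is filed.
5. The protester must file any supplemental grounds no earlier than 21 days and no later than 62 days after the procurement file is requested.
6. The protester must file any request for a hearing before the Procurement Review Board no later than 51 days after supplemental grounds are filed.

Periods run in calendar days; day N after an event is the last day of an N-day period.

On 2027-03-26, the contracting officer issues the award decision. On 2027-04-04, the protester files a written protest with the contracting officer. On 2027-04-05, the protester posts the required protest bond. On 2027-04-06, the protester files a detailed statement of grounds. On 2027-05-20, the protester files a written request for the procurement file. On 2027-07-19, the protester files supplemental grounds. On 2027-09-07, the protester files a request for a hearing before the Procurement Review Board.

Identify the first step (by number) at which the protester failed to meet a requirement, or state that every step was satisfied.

None — every step was satisfied

Step 1 — 7 and 43 days from 2027-03-26 (when the award decision is issued) are 2027-04-02 and 2027-05-08 respectively; 2027-04-04 falls inside that range.
Step 2 — counting 38 days from 2027-04-04 (when the written protest is filed) gives a deadline of 2027-05-12; done 2027-04-05 — timely.
Step 3 — counting 90 days from 2027-04-05 (when the protest bond is posted) gives a deadline of 2027-07-04; 2027-04-06 is within that limit.
Step 4 — must wait 31 days from 2027-04-15 (end of the 9-day hold period, which began when the statement of grounds is filed on 2027-04-06), so not before 2027-05-16; done 2027-05-20, after the minimum wait.
Step 5 — 21 and 62 days from 2027-05-20 (when the procurement file is requested) are 2027-06-10 and 2027-07-21 respectively; 2027-07-19 falls inside that range.
Step 6 — counting 51 days from 2027-07-19 (when supplemental grounds are filed) gives a deadline of 2027-09-08; 2027-09-07 is within that limit.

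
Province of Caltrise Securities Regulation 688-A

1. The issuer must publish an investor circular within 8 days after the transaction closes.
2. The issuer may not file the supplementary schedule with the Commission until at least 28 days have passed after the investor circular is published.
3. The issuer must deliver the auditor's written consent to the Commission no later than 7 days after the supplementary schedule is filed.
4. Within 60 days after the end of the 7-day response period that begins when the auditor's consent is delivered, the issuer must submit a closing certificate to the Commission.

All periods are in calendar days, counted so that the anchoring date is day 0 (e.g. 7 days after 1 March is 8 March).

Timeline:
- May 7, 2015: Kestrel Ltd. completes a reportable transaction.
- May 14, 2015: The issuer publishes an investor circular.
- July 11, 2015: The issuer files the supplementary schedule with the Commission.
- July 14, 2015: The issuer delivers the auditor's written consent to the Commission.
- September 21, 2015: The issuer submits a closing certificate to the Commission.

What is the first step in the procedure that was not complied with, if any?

Step 4

(1) due by May 7, 2015 + 8 days = May 15, 2015; completed May 14, 2015, before the deadline.
(2) permitted from May 14, 2015 + 28 days = June 11, 2015 onward; done July 11, 2015 — permitted.
(3) due by July 11, 2015 + 7 days = July 18, 2015; done July 14, 2015 — timely.
(4) due by July 21, 2015 + 60 days = September 19, 2015; September 21, 2015 misses that deadline by 2 days.
That is the first point of non-compliance.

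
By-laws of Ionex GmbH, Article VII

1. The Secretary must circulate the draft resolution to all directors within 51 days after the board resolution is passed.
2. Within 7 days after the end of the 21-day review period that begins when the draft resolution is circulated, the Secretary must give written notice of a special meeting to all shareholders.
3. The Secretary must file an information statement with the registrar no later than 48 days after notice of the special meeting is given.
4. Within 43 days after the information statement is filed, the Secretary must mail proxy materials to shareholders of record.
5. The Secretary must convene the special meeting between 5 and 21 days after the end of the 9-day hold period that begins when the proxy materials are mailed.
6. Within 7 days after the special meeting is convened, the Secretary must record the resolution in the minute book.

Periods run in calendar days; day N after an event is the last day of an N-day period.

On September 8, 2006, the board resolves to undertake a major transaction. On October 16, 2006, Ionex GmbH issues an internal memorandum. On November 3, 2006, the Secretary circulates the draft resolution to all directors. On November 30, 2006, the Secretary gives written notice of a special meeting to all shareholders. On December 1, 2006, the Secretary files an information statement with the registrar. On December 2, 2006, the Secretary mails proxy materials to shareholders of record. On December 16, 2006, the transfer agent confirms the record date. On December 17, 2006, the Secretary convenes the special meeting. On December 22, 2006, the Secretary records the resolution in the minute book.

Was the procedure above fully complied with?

Step 1 — counting 51 days from September 8, 2006 (when the board resolution is passed) gives a deadline of October 29, 2006; not done until November 3, 2006, 5 days after the deadline.

No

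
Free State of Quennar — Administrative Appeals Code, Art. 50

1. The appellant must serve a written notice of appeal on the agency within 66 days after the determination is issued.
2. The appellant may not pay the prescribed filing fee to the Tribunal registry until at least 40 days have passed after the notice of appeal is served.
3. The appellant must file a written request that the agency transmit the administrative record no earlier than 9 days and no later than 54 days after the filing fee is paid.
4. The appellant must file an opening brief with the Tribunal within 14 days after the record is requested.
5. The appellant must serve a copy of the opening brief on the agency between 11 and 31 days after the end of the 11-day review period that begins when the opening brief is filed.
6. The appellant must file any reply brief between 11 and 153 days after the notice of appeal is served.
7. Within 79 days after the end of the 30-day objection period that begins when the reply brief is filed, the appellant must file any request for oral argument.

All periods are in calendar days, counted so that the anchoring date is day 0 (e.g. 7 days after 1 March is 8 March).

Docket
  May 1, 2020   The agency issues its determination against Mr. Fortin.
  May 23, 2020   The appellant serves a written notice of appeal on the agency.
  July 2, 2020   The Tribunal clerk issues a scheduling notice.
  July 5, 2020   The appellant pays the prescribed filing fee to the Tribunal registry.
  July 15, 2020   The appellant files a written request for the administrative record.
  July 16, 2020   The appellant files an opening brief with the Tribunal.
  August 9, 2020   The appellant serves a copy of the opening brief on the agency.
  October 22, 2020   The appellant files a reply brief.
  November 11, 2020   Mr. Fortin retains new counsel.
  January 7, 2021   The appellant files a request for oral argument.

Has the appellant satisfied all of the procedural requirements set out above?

Yes

Step 1 — counting 66 days from May 1, 2020 (when the determination is issued) gives a deadline of July 6, 2020; May 23, 2020 is within that limit.
Step 2 — must wait 40 days from May 23, 2020 (when the notice of appeal is served), so not before July 2, 2020; done July 5, 2020 — permitted.
Step 3 — 9 and 54 days from July 5, 2020 (when the filing fee is paid) are July 14, 2020 and August 28, 2020 respectively; done July 15, 2020, which is between those dates.
Step 4 — counting 14 days from July 15, 2020 (when the record is requested) gives a deadline of July 29, 2020; done July 16, 2020 — timely.
Step 5 — 11 and 31 days from July 27, 2020 (end of the 11-day review period, which began when the opening brief is filed on July 16, 2020) are August 7, 2020 and August 27, 2020 respectively; done August 9, 2020, which is between those dates.
Step 6 — 11 and 153 days from May 23, 2020 (when the notice of appeal is served) are June 3, 2020 and October 23, 2020 respectively; October 22, 2020 falls inside that range.
Step 7 — counting 79 days from November 21, 2020 (end of the 30-day objection period, which began when the reply brief is filed on October 22, 2020) gives a deadline of February 8, 2021; January 7, 2021 is within that limit.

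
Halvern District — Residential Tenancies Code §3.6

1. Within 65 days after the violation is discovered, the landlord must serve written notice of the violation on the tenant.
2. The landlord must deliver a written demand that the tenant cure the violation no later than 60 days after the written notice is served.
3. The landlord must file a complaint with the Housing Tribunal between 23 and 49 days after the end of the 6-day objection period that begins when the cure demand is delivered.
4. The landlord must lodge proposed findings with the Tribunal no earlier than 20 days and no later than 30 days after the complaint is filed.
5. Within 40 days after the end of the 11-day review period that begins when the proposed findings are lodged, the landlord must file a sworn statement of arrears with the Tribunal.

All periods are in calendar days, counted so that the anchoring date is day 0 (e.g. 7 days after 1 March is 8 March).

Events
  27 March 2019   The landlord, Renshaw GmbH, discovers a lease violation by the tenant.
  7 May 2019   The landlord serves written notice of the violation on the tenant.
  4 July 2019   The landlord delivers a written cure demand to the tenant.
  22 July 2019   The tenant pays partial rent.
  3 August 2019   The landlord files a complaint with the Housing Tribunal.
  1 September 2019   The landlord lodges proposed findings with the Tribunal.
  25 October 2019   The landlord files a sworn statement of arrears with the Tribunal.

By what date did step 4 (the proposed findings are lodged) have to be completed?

Step 4 runs from 3 August 2019, when the complaint is filed. The window is 20–30 days after 3 August 2019; it closes on 2 September 2019.

2 September 2019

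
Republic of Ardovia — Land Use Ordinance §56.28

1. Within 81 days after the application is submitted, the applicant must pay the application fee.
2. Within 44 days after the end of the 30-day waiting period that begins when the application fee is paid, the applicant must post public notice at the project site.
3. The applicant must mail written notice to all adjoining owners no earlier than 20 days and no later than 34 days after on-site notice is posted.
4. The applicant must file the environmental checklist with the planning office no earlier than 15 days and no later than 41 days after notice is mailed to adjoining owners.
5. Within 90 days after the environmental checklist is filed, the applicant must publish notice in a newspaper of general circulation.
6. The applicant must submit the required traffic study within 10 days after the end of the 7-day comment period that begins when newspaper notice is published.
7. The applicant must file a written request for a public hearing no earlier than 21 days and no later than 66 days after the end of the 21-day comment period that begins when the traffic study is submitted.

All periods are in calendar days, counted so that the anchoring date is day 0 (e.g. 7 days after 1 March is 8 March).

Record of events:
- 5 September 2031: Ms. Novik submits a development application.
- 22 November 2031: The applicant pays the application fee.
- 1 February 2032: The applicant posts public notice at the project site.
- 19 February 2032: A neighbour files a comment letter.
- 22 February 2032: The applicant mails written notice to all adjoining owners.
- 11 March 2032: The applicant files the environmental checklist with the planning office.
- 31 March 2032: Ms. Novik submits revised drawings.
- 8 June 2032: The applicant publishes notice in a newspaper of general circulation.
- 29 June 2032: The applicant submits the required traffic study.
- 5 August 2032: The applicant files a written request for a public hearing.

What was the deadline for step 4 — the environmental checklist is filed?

Step 4 runs from 22 February 2032, when notice is mailed to adjoining owners. The window is 15–41 days after 22 February 2032; it closes on 3 April 2032.

3 April 2032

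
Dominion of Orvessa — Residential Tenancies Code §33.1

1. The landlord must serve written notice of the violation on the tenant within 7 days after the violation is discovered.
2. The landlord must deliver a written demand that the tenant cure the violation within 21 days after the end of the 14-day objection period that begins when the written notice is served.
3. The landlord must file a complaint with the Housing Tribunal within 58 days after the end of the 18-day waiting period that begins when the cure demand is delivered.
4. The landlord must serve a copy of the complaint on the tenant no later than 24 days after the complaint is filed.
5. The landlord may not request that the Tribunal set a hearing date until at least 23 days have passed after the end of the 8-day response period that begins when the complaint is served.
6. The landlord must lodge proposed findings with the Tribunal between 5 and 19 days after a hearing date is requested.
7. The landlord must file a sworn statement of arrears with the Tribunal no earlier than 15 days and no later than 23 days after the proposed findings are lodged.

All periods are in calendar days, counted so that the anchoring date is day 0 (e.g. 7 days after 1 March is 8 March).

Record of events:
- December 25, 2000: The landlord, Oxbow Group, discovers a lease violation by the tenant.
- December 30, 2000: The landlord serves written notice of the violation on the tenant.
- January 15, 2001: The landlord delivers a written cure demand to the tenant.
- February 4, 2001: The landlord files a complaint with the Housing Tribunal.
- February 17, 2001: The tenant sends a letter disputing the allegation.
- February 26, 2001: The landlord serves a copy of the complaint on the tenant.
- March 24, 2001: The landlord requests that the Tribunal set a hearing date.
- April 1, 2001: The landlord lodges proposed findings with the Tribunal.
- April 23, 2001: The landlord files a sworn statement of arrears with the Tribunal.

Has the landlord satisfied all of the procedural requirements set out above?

(1) due by December 25, 2000 + 7 days = January 1, 2001; done December 30, 2000 — timely.
(2) due by January 13, 2001 + 21 days = February 3, 2001; done January 15, 2001 — timely.
(3) due by February 2, 2001 + 58 days = April 1, 2001; done February 4, 2001 — timely.
(4) due by February 4, 2001 + 24 days = February 28, 2001; completed February 26, 2001, before the deadline.
(5) permitted from March 6, 2001 + 23 days = March 29, 2001 onward; March 24, 2001 is 5 days before the earliest permitted date.
The procedure was therefore not followed at step 5.

No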